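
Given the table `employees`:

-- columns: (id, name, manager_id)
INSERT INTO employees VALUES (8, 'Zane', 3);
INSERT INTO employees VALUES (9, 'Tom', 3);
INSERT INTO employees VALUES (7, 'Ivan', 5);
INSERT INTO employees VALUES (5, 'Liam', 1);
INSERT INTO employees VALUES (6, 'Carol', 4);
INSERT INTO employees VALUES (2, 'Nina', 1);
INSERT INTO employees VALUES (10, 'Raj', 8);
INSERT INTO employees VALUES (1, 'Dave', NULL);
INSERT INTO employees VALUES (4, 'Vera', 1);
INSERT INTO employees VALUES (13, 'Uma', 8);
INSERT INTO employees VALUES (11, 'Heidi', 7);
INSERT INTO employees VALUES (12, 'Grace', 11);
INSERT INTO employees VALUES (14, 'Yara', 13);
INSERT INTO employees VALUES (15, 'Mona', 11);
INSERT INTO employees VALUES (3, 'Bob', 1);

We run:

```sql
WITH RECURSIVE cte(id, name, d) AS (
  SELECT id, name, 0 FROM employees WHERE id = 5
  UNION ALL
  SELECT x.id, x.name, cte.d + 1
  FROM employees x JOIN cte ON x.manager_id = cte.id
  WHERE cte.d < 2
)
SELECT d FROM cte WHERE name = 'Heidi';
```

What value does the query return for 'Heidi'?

2

Base: id=5 (Liam) at d 0.
Iteration 1: rows with manager_id in {5} -> Ivan (id 7, d 1).
Iteration 2: rows with manager_id in {7} -> Heidi (id 11, d 2).
Iteration 3: d < 2 fails for all current rows; recursion stops.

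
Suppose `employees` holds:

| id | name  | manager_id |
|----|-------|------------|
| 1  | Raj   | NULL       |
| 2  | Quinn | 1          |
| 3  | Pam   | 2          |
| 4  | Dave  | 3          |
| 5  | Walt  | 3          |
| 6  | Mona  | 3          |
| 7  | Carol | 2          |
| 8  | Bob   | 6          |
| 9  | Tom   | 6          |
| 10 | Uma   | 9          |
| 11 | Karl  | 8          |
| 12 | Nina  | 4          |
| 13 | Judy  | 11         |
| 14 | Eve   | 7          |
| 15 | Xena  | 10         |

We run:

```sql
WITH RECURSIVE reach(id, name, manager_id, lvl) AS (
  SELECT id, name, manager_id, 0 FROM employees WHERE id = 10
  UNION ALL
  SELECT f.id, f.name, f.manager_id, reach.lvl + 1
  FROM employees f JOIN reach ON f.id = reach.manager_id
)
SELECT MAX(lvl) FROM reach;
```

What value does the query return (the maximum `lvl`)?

Base: id=10 (Uma), manager_id=9, lvl 0.
Iteration 1: join on id=9 -> Tom (id 9, manager_id=6, lvl 1).
Iteration 2: join on id=6 -> Mona (id 6, manager_id=3, lvl 2).
Iteration 3: join on id=3 -> Pam (id 3, manager_id=2, lvl 3).
Iteration 4: join on id=2 -> Quinn (id 2, manager_id=1, lvl 4).
Iteration 5: join on id=1 -> Raj (id 1, manager_id=NULL, lvl 5).
Iteration 6: manager_id is NULL; no match; recursion stops.
lvl values: 0, 1, 2, 3, 4, 5; the maximum is 5.

5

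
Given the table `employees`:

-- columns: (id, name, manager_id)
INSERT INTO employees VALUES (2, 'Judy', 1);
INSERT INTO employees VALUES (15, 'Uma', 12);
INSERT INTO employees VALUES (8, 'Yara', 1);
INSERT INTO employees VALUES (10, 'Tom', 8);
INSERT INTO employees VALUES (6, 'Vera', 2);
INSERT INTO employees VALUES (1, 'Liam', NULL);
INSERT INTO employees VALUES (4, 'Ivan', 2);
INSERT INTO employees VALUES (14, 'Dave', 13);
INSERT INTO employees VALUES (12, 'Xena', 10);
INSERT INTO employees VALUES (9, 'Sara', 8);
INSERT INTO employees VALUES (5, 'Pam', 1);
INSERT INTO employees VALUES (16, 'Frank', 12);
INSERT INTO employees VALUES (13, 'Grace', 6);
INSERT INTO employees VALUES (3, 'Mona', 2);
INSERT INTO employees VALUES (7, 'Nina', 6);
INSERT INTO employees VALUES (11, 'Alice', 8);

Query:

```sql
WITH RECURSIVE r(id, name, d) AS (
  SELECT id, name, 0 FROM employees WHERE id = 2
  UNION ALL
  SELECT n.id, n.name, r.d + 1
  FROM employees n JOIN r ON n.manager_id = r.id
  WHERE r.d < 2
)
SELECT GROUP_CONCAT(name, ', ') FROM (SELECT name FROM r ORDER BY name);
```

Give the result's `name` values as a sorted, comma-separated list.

Base: id=2 (Judy) at d 0.
Iteration 1: rows with manager_id in {2} -> Mona (id 3, d 1), Ivan (id 4, d 1), Vera (id 6, d 1).
Iteration 2: rows with manager_id in {3,4,6} -> Nina (id 7, d 2), Grace (id 13, d 2).
Iteration 3: d < 2 fails for all current rows; recursion stops.

Grace, Ivan, Judy, Mona, Nina, Vera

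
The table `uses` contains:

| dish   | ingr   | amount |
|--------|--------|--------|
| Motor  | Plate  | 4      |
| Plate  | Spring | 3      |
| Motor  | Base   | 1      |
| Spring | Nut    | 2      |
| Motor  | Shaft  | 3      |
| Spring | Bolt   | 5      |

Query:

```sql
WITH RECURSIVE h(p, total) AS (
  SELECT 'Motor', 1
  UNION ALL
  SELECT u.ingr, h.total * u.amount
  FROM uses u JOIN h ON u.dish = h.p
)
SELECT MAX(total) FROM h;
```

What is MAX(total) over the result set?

Base: (Motor, total=1).
Iteration 1: components of {Motor} -> Base = 1*1 = 1, Plate = 1*4 = 4, Shaft = 1*3 = 3.
Iteration 2: components of {Base,Plate,Shaft} -> Spring = 4*3 = 12.
Iteration 3: components of {Spring} -> Bolt = 12*5 = 60, Nut = 12*2 = 24.
Iteration 4: no further components; recursion stops.
total values: 1, 4, 1, 3, 12, 24, 60; the maximum is 60.

60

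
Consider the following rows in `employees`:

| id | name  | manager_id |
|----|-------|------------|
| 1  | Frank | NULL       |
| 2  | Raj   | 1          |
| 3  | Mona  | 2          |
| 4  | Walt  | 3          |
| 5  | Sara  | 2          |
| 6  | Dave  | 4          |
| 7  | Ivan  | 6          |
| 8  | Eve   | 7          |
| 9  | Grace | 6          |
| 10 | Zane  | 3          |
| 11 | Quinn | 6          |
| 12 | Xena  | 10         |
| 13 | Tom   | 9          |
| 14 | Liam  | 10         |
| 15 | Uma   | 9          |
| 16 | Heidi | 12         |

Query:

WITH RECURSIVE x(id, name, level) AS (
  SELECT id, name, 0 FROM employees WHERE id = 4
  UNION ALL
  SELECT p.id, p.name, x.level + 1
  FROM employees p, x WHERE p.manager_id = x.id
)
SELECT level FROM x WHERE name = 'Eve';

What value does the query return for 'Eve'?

Base: id=4 (Walt) at level 0.
Iteration 1: rows with manager_id in {4} -> Dave (id 6, level 1).
Iteration 2: rows with manager_id in {6} -> Ivan (id 7, level 2), Grace (id 9, level 2), Quinn (id 11, level 2).
Iteration 3: rows with manager_id in {7,9,11} -> Eve (id 8, level 3), Tom (id 13, level 3), Uma (id 15, level 3).
Iteration 4: no rows with manager_id in {8,13,15}; recursion stops.

3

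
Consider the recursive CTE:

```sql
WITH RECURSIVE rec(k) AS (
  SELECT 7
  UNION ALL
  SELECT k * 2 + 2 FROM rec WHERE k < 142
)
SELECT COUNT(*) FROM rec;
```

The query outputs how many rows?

5

Base: k=7.
Iteration 1: 7 < 142 holds -> k = 7 * 2 + 2 = 16.
Iteration 2: 16 < 142 holds -> k = 16 * 2 + 2 = 34.
Iteration 3: 34 < 142 holds -> k = 34 * 2 + 2 = 70.
Iteration 4: 70 < 142 holds -> k = 70 * 2 + 2 = 142.
Iteration 5: 142 < 142 fails; recursion stops.
Total rows emitted: 5.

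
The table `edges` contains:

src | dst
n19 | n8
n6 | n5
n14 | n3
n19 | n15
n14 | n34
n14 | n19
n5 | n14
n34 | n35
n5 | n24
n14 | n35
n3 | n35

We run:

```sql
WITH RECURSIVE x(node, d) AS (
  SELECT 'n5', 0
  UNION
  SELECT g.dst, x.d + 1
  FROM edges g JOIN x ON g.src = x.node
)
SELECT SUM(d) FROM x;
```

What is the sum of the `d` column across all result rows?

Base: (n5, d=0).
Iteration 1: edges from {n5} -> (n14, d=1), (n24, d=1).
Iteration 2: edges from {n14,n24} -> (n19, d=2), (n3, d=2), (n34, d=2), (n35, d=2).
Iteration 3: edges from {n19,n3,n34,n35} -> (n15, d=3), (n35, d=3), (n8, d=3). [UNION drops 1 duplicate row(s)]
Iteration 4: no outgoing edges from {n15,n35,n8}; recursion stops.
SUM(d) = 0 + 1 + 1 + 2 + 2 + 2 + 2 + 3 + 3 + 3 = 19.

19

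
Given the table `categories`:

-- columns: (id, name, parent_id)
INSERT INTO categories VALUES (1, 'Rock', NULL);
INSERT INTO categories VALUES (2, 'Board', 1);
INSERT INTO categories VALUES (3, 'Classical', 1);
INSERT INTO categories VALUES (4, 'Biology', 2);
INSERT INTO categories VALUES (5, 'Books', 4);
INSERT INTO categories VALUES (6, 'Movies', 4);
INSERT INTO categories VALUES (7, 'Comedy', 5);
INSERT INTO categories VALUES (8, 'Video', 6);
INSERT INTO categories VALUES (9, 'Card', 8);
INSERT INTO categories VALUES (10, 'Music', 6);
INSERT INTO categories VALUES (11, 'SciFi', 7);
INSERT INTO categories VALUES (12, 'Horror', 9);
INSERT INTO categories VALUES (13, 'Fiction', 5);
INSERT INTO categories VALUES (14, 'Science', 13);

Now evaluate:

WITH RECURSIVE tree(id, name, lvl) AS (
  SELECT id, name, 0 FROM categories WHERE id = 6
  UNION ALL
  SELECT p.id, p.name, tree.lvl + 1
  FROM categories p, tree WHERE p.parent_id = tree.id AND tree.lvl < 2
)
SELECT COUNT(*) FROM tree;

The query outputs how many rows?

4

Base: id=6 (Movies) at lvl 0.
Iteration 1: rows with parent_id in {6} -> Video (id 8, lvl 1), Music (id 10, lvl 1).
Iteration 2: rows with parent_id in {8,10} -> Card (id 9, lvl 2).
Iteration 3: lvl < 2 fails for all current rows; recursion stops.
Total rows emitted: 4.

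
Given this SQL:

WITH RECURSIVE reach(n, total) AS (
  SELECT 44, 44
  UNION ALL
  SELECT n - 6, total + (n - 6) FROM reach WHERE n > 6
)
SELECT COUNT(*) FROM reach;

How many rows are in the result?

Base: n=44, total=44.
Iteration 1: 44 > 6 holds -> n = 44 - 6 = 38, total = 44 + 38 = 82.
Iteration 2: 38 > 6 holds -> n = 38 - 6 = 32, total = 82 + 32 = 114.
Iteration 3: 32 > 6 holds -> n = 32 - 6 = 26, total = 114 + 26 = 140.
Iteration 4: 26 > 6 holds -> n = 26 - 6 = 20, total = 140 + 20 = 160.
Iteration 5: 20 > 6 holds -> n = 20 - 6 = 14, total = 160 + 14 = 174.
Iteration 6: 14 > 6 holds -> n = 14 - 6 = 8, total = 174 + 8 = 182.
Iteration 7: 8 > 6 holds -> n = 8 - 6 = 2, total = 182 + 2 = 184.
Iteration 8: 2 > 6 fails; recursion stops.
Total rows emitted: 8.

8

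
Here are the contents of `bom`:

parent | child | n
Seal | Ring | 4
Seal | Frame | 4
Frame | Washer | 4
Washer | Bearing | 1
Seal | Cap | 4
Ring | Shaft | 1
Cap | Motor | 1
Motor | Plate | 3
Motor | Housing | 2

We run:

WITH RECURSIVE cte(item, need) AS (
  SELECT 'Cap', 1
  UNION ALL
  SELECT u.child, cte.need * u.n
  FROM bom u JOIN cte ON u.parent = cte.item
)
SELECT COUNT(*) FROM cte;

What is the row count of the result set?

Base: (Cap, need=1).
Iteration 1: components of {Cap} -> Motor = 1*1 = 1.
Iteration 2: components of {Motor} -> Housing = 1*2 = 2, Plate = 1*3 = 3.
Iteration 3: no further components; recursion stops.
Total rows emitted: 4.

4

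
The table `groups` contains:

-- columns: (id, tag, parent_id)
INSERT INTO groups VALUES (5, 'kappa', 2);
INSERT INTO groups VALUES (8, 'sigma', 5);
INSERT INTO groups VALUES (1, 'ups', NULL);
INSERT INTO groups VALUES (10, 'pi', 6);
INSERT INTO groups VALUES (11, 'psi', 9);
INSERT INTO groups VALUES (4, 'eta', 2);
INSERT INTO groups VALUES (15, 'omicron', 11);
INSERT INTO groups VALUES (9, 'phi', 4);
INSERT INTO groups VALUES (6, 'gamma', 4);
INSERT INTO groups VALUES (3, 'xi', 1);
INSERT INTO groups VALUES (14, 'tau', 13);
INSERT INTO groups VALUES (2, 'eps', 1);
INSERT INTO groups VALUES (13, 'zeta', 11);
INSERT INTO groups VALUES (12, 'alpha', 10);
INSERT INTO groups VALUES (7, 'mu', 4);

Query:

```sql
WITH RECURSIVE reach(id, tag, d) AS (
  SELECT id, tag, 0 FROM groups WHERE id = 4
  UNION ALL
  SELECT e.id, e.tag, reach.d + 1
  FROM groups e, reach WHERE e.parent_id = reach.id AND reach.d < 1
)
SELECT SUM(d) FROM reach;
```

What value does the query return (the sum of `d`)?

Base: id=4 (eta) at d 0.
Iteration 1: rows with parent_id in {4} -> gamma (id 6, d 1), mu (id 7, d 1), phi (id 9, d 1).
Iteration 2: d < 1 fails for all current rows; recursion stops.
SUM(d) = 0 + 1 + 1 + 1 = 3.

3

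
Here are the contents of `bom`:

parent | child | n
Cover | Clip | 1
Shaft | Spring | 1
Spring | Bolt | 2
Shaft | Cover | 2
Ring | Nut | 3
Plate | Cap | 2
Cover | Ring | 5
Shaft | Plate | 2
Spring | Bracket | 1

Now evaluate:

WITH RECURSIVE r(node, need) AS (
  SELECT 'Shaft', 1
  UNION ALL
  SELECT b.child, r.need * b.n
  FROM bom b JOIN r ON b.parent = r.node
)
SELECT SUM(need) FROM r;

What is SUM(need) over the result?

55

Base: (Shaft, need=1).
Iteration 1: components of {Shaft} -> Cover = 1*2 = 2, Plate = 1*2 = 2, Spring = 1*1 = 1.
Iteration 2: components of {Cover,Plate,Spring} -> Bolt = 1*2 = 2, Bracket = 1*1 = 1, Cap = 2*2 = 4, Clip = 2*1 = 2, Ring = 2*5 = 10.
Iteration 3: components of {Bolt,Bracket,Cap,Clip,Ring} -> Nut = 10*3 = 30.
Iteration 4: no further components; recursion stops.
SUM(need) = 1 + 2 + 1 + 2 + 4 + 1 + 2 + 10 + 2 + 30 = 55.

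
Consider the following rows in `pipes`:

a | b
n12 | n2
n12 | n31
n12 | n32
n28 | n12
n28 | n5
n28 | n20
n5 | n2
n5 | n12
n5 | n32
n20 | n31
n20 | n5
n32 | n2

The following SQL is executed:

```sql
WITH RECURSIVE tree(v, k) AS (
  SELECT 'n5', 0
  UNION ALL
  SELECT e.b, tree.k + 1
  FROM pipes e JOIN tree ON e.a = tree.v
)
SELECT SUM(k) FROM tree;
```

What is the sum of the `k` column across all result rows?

14

Base: (n5, k=0).
Iteration 1: edges from {n5} -> (n12, k=1), (n2, k=1), (n32, k=1).
Iteration 2: edges from {n12,n2,n32} -> (n2, k=2) x2, (n31, k=2), (n32, k=2). [UNION ALL keeps all 4 new rows, including repeats]
Iteration 3: edges from {n2,n31,n32} -> (n2, k=3).
Iteration 4: no outgoing edges from {n2}; recursion stops.
SUM(k) = 0 + 1 + 1 + 1 + 2 + 2 + 2 + 2 + 3 = 14.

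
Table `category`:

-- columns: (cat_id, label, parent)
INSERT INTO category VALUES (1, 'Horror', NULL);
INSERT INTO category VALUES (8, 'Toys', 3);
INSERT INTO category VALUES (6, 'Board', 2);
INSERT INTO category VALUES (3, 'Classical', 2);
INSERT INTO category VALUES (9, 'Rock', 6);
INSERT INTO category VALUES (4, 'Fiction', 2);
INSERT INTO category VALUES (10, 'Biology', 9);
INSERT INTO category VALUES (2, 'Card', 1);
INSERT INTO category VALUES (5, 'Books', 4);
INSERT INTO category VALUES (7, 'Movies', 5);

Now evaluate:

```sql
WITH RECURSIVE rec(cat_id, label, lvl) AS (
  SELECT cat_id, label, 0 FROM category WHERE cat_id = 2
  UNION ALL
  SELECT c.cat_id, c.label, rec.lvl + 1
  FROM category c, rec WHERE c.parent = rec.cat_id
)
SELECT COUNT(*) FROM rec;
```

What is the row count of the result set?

9

Base: cat_id=2 (Card) at lvl 0.
Iteration 1: rows with parent in {2} -> Classical (id 3, lvl 1), Fiction (id 4, lvl 1), Board (id 6, lvl 1).
Iteration 2: rows with parent in {3,4,6} -> Books (id 5, lvl 2), Toys (id 8, lvl 2), Rock (id 9, lvl 2).
Iteration 3: rows with parent in {5,8,9} -> Movies (id 7, lvl 3), Biology (id 10, lvl 3).
Iteration 4: no rows with parent in {7,10}; recursion stops.
Total rows emitted: 9.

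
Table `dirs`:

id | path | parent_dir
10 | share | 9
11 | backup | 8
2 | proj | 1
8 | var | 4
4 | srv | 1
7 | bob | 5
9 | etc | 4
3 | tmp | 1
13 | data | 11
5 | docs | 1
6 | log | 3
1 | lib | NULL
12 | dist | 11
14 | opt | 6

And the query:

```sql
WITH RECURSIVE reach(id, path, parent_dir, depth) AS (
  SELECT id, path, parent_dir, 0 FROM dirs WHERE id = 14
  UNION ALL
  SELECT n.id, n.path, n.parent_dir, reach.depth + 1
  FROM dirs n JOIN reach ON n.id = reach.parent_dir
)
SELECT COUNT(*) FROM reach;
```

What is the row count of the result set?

Base: id=14 (opt), parent_dir=6, depth 0.
Iteration 1: join on id=6 -> log (id 6, parent_dir=3, depth 1).
Iteration 2: join on id=3 -> tmp (id 3, parent_dir=1, depth 2).
Iteration 3: join on id=1 -> lib (id 1, parent_dir=NULL, depth 3).
Iteration 4: parent_dir is NULL; no match; recursion stops.
Total rows emitted: 4.

4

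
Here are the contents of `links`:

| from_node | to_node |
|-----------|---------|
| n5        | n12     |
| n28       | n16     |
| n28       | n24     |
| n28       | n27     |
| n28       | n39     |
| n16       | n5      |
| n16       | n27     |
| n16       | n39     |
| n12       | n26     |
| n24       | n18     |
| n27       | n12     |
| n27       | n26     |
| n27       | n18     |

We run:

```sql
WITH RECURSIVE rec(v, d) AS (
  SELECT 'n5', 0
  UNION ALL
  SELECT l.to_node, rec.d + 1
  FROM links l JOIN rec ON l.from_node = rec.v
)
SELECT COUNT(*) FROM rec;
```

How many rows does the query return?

Base: (n5, d=0).
Iteration 1: edges from {n5} -> (n12, d=1).
Iteration 2: edges from {n12} -> (n26, d=2).
Iteration 3: no outgoing edges from {n26}; recursion stops.
Total rows emitted: 3.

3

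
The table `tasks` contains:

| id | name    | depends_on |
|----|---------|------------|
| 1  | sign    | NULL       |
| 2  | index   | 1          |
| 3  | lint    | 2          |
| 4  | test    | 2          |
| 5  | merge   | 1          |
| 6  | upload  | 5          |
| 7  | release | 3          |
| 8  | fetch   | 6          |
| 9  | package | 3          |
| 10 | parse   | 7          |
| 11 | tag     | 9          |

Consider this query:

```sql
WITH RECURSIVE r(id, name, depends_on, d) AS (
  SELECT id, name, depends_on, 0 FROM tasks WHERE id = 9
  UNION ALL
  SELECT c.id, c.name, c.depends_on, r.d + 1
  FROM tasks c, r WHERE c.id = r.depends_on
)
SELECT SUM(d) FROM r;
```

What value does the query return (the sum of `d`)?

Base: id=9 (package), depends_on=3, d 0.
Iteration 1: join on id=3 -> lint (id 3, depends_on=2, d 1).
Iteration 2: join on id=2 -> index (id 2, depends_on=1, d 2).
Iteration 3: join on id=1 -> sign (id 1, depends_on=NULL, d 3).
Iteration 4: depends_on is NULL; no match; recursion stops.
SUM(d) = 0 + 1 + 2 + 3 = 6.

6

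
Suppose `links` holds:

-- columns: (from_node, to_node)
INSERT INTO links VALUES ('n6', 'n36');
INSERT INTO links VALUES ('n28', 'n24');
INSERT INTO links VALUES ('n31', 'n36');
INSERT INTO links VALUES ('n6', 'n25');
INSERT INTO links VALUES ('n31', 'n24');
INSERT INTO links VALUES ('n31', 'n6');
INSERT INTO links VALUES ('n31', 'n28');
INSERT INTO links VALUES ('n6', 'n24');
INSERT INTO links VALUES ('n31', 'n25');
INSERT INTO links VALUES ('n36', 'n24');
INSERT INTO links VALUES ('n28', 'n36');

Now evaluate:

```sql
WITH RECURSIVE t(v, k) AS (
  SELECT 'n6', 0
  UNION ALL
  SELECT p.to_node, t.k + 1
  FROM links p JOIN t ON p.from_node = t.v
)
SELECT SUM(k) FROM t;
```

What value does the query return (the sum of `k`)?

5

Base: (n6, k=0).
Iteration 1: edges from {n6} -> (n24, k=1), (n25, k=1), (n36, k=1).
Iteration 2: edges from {n24,n25,n36} -> (n24, k=2).
Iteration 3: no outgoing edges from {n24}; recursion stops.
SUM(k) = 0 + 1 + 1 + 1 + 2 = 5.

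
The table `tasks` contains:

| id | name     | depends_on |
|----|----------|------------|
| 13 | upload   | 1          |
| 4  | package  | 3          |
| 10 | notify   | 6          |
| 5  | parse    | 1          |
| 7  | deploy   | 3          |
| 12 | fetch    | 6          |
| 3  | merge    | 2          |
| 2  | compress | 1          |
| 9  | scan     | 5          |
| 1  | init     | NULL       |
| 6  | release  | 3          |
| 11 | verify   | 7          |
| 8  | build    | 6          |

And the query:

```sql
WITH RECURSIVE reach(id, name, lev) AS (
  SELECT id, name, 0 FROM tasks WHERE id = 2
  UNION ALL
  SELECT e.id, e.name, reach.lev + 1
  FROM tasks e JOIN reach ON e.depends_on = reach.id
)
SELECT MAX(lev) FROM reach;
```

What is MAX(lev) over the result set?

3

Base: id=2 (compress) at lev 0.
Iteration 1: rows with depends_on in {2} -> merge (id 3, lev 1).
Iteration 2: rows with depends_on in {3} -> package (id 4, lev 2), release (id 6, lev 2), deploy (id 7, lev 2).
Iteration 3: rows with depends_on in {4,6,7} -> build (id 8, lev 3), notify (id 10, lev 3), verify (id 11, lev 3), fetch (id 12, lev 3).
Iteration 4: no rows with depends_on in {8,10,11,12}; recursion stops.
lev values: 0, 1, 2, 2, 2, 3, 3, 3, 3; the maximum is 3.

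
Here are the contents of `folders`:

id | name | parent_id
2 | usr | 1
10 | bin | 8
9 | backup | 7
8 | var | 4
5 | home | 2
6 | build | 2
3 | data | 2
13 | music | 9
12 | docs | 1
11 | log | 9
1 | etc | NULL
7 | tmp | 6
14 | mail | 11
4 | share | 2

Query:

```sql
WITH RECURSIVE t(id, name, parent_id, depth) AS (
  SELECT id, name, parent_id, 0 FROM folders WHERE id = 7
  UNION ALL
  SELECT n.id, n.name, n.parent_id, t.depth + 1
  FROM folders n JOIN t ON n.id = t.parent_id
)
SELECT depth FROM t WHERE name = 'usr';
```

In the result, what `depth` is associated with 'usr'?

Base: id=7 (tmp), parent_id=6, depth 0.
Iteration 1: join on id=6 -> build (id 6, parent_id=2, depth 1).
Iteration 2: join on id=2 -> usr (id 2, parent_id=1, depth 2).
Iteration 3: join on id=1 -> etc (id 1, parent_id=NULL, depth 3).
Iteration 4: parent_id is NULL; no match; recursion stops.

2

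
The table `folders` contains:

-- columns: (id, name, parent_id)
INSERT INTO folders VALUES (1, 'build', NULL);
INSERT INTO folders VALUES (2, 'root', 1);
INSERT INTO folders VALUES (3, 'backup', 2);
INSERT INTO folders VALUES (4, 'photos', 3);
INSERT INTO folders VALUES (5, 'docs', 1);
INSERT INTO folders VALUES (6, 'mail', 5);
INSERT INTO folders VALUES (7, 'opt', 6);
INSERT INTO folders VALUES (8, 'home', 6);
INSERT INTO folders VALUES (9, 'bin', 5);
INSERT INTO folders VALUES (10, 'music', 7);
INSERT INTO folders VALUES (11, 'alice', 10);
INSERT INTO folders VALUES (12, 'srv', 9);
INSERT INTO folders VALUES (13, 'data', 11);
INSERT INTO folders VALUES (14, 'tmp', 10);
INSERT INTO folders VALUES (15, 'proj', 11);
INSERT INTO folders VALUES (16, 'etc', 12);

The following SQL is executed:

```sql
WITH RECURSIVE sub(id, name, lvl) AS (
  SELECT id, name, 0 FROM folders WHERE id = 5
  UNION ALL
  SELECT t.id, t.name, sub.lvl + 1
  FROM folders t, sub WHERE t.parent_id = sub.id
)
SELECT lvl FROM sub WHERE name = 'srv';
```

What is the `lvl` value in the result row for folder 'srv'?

2

Base: id=5 (docs) at lvl 0.
Iteration 1: rows with parent_id in {5} -> mail (id 6, lvl 1), bin (id 9, lvl 1).
Iteration 2: rows with parent_id in {6,9} -> opt (id 7, lvl 2), home (id 8, lvl 2), srv (id 12, lvl 2).
Iteration 3: rows with parent_id in {7,8,12} -> music (id 10, lvl 3), etc (id 16, lvl 3).
Iteration 4: rows with parent_id in {10,16} -> alice (id 11, lvl 4), tmp (id 14, lvl 4).
Iteration 5: rows with parent_id in {11,14} -> data (id 13, lvl 5), proj (id 15, lvl 5).
Iteration 6: no rows with parent_id in {13,15}; recursion stops.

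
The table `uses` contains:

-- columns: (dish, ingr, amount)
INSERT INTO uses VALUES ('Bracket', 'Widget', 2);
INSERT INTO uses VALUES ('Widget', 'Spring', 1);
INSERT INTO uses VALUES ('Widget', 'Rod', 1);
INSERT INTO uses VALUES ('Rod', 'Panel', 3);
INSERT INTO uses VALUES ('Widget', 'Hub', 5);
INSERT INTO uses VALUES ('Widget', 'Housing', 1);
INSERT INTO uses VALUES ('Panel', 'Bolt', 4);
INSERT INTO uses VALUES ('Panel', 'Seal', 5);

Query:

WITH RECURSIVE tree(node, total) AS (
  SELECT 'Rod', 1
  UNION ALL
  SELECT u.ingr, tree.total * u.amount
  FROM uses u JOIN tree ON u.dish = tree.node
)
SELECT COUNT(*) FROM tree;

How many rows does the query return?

4

Base: (Rod, total=1).
Iteration 1: components of {Rod} -> Panel = 1*3 = 3.
Iteration 2: components of {Panel} -> Bolt = 3*4 = 12, Seal = 3*5 = 15.
Iteration 3: no further components; recursion stops.
Total rows emitted: 4.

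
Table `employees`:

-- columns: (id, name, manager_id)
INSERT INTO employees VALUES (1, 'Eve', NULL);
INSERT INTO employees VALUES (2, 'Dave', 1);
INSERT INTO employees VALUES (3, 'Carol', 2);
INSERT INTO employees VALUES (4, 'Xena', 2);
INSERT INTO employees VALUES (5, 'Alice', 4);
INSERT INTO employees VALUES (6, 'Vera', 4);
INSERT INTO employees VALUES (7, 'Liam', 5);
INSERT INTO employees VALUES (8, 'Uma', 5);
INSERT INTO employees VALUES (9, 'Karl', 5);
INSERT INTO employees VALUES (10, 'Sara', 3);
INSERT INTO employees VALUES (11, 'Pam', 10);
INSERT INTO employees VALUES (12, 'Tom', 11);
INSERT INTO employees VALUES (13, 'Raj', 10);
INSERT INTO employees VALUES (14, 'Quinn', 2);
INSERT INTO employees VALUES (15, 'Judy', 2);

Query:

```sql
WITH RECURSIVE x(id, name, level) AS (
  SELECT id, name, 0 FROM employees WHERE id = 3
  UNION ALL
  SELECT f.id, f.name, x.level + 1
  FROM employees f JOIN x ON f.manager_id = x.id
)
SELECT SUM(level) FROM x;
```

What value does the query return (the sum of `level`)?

Base: id=3 (Carol) at level 0.
Iteration 1: rows with manager_id in {3} -> Sara (id 10, level 1).
Iteration 2: rows with manager_id in {10} -> Pam (id 11, level 2), Raj (id 13, level 2).
Iteration 3: rows with manager_id in {11,13} -> Tom (id 12, level 3).
Iteration 4: no rows with manager_id in {12}; recursion stops.
SUM(level) = 0 + 1 + 2 + 2 + 3 = 8.

8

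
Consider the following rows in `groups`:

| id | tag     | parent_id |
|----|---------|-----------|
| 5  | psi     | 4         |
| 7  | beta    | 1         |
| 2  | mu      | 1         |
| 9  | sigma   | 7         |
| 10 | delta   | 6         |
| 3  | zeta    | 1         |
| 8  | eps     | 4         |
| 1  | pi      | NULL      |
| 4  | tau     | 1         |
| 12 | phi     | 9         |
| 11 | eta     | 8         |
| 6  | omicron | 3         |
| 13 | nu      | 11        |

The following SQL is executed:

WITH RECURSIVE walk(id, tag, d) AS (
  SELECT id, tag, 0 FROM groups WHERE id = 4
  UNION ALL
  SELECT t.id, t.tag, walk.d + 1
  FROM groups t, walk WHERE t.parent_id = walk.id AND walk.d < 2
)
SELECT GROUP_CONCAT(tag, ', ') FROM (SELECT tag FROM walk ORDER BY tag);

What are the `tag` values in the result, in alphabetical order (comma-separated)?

eps, eta, psi, tau

Base: id=4 (tau) at d 0.
Iteration 1: rows with parent_id in {4} -> psi (id 5, d 1), eps (id 8, d 1).
Iteration 2: rows with parent_id in {5,8} -> eta (id 11, d 2).
Iteration 3: d < 2 fails for all current rows; recursion stops.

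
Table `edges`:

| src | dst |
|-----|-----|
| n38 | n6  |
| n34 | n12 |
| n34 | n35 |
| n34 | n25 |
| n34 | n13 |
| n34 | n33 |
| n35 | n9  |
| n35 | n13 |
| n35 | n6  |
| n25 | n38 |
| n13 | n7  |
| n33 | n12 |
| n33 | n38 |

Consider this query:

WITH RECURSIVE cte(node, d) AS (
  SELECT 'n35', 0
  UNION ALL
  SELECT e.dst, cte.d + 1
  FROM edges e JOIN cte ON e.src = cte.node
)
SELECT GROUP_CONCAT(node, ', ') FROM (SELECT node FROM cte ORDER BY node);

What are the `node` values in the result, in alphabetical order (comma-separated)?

n13, n35, n6, n7, n9

Base: (n35, d=0).
Iteration 1: edges from {n35} -> (n13, d=1), (n6, d=1), (n9, d=1).
Iteration 2: edges from {n13,n6,n9} -> (n7, d=2).
Iteration 3: no outgoing edges from {n7}; recursion stops.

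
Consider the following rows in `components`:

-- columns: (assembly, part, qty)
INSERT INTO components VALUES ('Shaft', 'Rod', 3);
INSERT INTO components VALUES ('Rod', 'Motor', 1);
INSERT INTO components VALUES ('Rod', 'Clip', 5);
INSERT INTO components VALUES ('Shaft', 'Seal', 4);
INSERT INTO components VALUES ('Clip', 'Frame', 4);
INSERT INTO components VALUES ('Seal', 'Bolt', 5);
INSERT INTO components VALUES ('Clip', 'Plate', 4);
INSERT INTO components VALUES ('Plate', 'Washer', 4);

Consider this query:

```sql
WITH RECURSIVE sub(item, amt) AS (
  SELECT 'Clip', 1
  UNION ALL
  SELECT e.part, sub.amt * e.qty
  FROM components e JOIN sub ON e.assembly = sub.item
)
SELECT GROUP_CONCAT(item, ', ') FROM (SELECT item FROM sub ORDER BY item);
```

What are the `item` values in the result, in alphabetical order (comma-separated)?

Clip, Frame, Plate, Washer

Base: (Clip, amt=1).
Iteration 1: components of {Clip} -> Frame = 1*4 = 4, Plate = 1*4 = 4.
Iteration 2: components of {Frame,Plate} -> Washer = 4*4 = 16.
Iteration 3: no further components; recursion stops.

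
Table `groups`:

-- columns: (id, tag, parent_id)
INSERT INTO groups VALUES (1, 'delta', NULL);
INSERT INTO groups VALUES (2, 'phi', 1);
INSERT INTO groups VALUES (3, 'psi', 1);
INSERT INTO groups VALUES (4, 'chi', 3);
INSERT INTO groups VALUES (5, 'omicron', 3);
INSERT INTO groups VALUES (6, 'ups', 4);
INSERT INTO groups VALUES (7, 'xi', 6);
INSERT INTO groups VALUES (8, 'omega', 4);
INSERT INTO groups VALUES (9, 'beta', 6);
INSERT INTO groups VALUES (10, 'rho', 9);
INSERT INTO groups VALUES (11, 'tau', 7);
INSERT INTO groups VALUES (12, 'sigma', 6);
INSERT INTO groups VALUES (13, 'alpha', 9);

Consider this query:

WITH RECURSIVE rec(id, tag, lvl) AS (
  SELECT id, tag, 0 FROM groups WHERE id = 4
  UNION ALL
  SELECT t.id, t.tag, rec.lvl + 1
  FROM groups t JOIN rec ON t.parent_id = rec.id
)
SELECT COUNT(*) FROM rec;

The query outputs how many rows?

Base: id=4 (chi) at lvl 0.
Iteration 1: rows with parent_id in {4} -> ups (id 6, lvl 1), omega (id 8, lvl 1).
Iteration 2: rows with parent_id in {6,8} -> xi (id 7, lvl 2), beta (id 9, lvl 2), sigma (id 12, lvl 2).
Iteration 3: rows with parent_id in {7,9,12} -> rho (id 10, lvl 3), tau (id 11, lvl 3), alpha (id 13, lvl 3).
Iteration 4: no rows with parent_id in {10,11,13}; recursion stops.
Total rows emitted: 9.

9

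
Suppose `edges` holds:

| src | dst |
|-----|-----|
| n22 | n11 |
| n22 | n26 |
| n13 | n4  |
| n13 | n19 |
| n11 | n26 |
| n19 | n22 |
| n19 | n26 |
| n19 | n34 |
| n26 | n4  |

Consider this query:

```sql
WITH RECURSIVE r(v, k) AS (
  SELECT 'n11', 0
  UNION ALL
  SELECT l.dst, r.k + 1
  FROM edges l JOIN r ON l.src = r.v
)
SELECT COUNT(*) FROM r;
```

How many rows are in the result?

Base: (n11, k=0).
Iteration 1: edges from {n11} -> (n26, k=1).
Iteration 2: edges from {n26} -> (n4, k=2).
Iteration 3: no outgoing edges from {n4}; recursion stops.
Total rows emitted: 3.

3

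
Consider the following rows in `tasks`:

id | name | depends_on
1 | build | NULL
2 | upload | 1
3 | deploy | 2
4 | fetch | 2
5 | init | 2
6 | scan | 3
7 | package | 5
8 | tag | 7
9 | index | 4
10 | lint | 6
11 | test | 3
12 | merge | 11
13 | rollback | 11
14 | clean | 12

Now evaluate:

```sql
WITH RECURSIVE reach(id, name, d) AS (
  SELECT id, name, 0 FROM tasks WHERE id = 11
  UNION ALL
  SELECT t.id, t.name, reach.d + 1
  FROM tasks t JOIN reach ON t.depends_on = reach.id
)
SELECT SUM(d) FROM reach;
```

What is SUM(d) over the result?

4

Base: id=11 (test) at d 0.
Iteration 1: rows with depends_on in {11} -> merge (id 12, d 1), rollback (id 13, d 1).
Iteration 2: rows with depends_on in {12,13} -> clean (id 14, d 2).
Iteration 3: no rows with depends_on in {14}; recursion stops.
SUM(d) = 0 + 1 + 1 + 2 = 4.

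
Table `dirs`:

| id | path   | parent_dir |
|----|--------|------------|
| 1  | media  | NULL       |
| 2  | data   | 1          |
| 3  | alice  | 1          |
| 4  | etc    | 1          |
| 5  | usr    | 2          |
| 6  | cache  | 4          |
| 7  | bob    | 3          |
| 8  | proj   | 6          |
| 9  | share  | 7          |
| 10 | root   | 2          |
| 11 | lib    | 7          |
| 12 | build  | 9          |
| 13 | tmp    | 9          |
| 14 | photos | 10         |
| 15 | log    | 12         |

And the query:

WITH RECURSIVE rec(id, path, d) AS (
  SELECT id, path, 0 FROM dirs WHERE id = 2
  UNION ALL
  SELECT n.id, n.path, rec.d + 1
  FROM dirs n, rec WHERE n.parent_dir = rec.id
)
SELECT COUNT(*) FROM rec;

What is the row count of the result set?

Base: id=2 (data) at d 0.
Iteration 1: rows with parent_dir in {2} -> usr (id 5, d 1), root (id 10, d 1).
Iteration 2: rows with parent_dir in {5,10} -> photos (id 14, d 2).
Iteration 3: no rows with parent_dir in {14}; recursion stops.
Total rows emitted: 4.

4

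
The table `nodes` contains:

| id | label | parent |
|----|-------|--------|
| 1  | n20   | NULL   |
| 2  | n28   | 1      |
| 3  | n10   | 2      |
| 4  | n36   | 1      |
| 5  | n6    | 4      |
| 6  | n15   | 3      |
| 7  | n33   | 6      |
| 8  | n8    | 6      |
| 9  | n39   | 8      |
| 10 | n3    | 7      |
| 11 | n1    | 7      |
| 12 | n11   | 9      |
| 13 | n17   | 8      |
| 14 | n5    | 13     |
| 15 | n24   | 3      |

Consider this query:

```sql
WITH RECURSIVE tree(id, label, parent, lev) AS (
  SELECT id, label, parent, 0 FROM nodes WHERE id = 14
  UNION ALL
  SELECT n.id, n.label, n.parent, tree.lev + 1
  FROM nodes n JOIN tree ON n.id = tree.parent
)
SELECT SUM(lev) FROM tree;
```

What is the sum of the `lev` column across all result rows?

21

Base: id=14 (n5), parent=13, lev 0.
Iteration 1: join on id=13 -> n17 (id 13, parent=8, lev 1).
Iteration 2: join on id=8 -> n8 (id 8, parent=6, lev 2).
Iteration 3: join on id=6 -> n15 (id 6, parent=3, lev 3).
Iteration 4: join on id=3 -> n10 (id 3, parent=2, lev 4).
Iteration 5: join on id=2 -> n28 (id 2, parent=1, lev 5).
Iteration 6: join on id=1 -> n20 (id 1, parent=NULL, lev 6).
Iteration 7: parent is NULL; no match; recursion stops.
SUM(lev) = 0 + 1 + 2 + 3 + 4 + 5 + 6 = 21.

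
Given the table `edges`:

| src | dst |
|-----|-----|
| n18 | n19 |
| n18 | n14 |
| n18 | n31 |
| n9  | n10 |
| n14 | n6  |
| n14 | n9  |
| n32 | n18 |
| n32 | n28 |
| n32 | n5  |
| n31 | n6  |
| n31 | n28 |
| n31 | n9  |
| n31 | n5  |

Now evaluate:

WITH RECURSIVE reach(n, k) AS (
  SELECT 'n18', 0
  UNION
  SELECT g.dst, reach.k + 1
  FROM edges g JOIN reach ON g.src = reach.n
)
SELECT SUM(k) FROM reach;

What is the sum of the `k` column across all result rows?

Base: (n18, k=0).
Iteration 1: edges from {n18} -> (n14, k=1), (n19, k=1), (n31, k=1).
Iteration 2: edges from {n14,n19,n31} -> (n28, k=2), (n5, k=2), (n6, k=2), (n9, k=2). [UNION drops 2 duplicate row(s)]
Iteration 3: edges from {n28,n5,n6,n9} -> (n10, k=3).
Iteration 4: no outgoing edges from {n10}; recursion stops.
SUM(k) = 0 + 1 + 1 + 1 + 2 + 2 + 2 + 2 + 3 = 14.

14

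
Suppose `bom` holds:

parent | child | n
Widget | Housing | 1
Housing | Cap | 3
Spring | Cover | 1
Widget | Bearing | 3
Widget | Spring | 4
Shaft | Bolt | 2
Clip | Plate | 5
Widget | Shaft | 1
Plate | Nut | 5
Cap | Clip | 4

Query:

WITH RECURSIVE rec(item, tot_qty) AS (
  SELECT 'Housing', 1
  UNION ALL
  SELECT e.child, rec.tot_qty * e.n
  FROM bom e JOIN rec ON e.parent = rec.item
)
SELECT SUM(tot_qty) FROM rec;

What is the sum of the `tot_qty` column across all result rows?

Base: (Housing, tot_qty=1).
Iteration 1: components of {Housing} -> Cap = 1*3 = 3.
Iteration 2: components of {Cap} -> Clip = 3*4 = 12.
Iteration 3: components of {Clip} -> Plate = 12*5 = 60.
Iteration 4: components of {Plate} -> Nut = 60*5 = 300.
Iteration 5: no further components; recursion stops.
SUM(tot_qty) = 1 + 3 + 12 + 60 + 300 = 376.

376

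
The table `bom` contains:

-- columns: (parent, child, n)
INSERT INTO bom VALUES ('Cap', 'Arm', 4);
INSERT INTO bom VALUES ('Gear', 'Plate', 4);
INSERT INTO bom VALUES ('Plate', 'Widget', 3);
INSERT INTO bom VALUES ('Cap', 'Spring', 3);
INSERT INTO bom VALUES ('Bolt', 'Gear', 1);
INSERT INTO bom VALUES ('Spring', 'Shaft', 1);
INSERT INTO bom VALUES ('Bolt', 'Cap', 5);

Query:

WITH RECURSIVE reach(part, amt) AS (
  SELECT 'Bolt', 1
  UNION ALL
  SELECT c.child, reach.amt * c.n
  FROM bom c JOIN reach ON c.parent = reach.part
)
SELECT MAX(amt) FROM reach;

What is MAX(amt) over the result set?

20

Base: (Bolt, amt=1).
Iteration 1: components of {Bolt} -> Cap = 1*5 = 5, Gear = 1*1 = 1.
Iteration 2: components of {Cap,Gear} -> Arm = 5*4 = 20, Plate = 1*4 = 4, Spring = 5*3 = 15.
Iteration 3: components of {Arm,Plate,Spring} -> Shaft = 15*1 = 15, Widget = 4*3 = 12.
Iteration 4: no further components; recursion stops.
amt values: 1, 1, 5, 4, 15, 20, 12, 15; the maximum is 20.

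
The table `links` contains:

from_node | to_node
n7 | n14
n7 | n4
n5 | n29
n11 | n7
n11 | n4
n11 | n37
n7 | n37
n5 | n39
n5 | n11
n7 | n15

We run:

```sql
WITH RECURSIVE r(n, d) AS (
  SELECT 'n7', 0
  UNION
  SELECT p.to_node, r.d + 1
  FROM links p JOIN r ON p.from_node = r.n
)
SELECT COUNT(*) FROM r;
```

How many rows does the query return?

Base: (n7, d=0).
Iteration 1: edges from {n7} -> (n14, d=1), (n15, d=1), (n37, d=1), (n4, d=1).
Iteration 2: no outgoing edges from {n14,n15,n37,n4}; recursion stops.
Total rows emitted: 5.

5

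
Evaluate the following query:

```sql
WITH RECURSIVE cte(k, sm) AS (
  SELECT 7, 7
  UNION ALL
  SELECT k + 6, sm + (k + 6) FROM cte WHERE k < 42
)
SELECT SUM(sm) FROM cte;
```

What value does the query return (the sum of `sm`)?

Base: k=7, sm=7.
Iteration 1: 7 < 42 holds -> k = 7 + 6 = 13, sm = 7 + 13 = 20.
Iteration 2: 13 < 42 holds -> k = 13 + 6 = 19, sm = 20 + 19 = 39.
Iteration 3: 19 < 42 holds -> k = 19 + 6 = 25, sm = 39 + 25 = 64.
Iteration 4: 25 < 42 holds -> k = 25 + 6 = 31, sm = 64 + 31 = 95.
Iteration 5: 31 < 42 holds -> k = 31 + 6 = 37, sm = 95 + 37 = 132.
Iteration 6: 37 < 42 holds -> k = 37 + 6 = 43, sm = 132 + 43 = 175.
Iteration 7: 43 < 42 fails; recursion stops.
SUM(sm) = 7 + 20 + 39 + 64 + 95 + 132 + 175 = 532.

532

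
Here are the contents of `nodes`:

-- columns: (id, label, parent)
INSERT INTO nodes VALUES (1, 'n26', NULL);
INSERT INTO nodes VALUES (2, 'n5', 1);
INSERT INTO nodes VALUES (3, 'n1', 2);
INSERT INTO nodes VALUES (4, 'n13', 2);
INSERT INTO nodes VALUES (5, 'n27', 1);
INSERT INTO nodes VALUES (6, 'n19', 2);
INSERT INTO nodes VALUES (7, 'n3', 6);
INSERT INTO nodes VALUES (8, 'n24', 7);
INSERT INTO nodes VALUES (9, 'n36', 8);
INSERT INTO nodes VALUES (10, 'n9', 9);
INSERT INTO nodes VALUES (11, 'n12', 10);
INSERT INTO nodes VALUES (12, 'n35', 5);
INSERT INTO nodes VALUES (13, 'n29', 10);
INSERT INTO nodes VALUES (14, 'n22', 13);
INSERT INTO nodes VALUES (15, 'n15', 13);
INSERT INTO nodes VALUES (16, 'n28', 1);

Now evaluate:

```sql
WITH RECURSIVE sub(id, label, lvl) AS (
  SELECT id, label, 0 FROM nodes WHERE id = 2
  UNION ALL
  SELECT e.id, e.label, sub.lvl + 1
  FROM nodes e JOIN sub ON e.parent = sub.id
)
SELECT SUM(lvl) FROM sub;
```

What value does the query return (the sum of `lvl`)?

Base: id=2 (n5) at lvl 0.
Iteration 1: rows with parent in {2} -> n1 (id 3, lvl 1), n13 (id 4, lvl 1), n19 (id 6, lvl 1).
Iteration 2: rows with parent in {3,4,6} -> n3 (id 7, lvl 2).
Iteration 3: rows with parent in {7} -> n24 (id 8, lvl 3).
Iteration 4: rows with parent in {8} -> n36 (id 9, lvl 4).
Iteration 5: rows with parent in {9} -> n9 (id 10, lvl 5).
Iteration 6: rows with parent in {10} -> n12 (id 11, lvl 6), n29 (id 13, lvl 6).
Iteration 7: rows with parent in {11,13} -> n22 (id 14, lvl 7), n15 (id 15, lvl 7).
Iteration 8: no rows with parent in {14,15}; recursion stops.
SUM(lvl) = 0 + 1 + 1 + 1 + 2 + 3 + 4 + 5 + 6 + 6 + 7 + 7 = 43.

43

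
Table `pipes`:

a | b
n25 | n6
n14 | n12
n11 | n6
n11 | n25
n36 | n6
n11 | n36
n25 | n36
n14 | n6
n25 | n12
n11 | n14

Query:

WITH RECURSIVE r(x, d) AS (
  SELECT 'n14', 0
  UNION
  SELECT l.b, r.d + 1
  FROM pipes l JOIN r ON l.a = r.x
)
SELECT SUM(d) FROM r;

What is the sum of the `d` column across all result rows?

2

Base: (n14, d=0).
Iteration 1: edges from {n14} -> (n12, d=1), (n6, d=1).
Iteration 2: no outgoing edges from {n12,n6}; recursion stops.
SUM(d) = 0 + 1 + 1 = 2.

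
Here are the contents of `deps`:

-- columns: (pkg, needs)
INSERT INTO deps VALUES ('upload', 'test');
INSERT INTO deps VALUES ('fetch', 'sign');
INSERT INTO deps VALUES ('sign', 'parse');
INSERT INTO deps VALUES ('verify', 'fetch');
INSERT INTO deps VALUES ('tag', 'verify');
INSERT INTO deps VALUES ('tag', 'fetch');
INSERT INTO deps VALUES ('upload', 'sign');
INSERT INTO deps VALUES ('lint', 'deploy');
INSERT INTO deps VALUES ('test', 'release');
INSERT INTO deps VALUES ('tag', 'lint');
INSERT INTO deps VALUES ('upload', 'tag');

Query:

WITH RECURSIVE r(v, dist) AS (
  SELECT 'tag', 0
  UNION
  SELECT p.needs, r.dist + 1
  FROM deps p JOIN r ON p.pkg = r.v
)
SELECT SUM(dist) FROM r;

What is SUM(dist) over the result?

19

Base: (tag, dist=0).
Iteration 1: edges from {tag} -> (fetch, dist=1), (lint, dist=1), (verify, dist=1).
Iteration 2: edges from {fetch,lint,verify} -> (deploy, dist=2), (fetch, dist=2), (sign, dist=2).
Iteration 3: edges from {deploy,fetch,sign} -> (parse, dist=3), (sign, dist=3).
Iteration 4: edges from {parse,sign} -> (parse, dist=4).
Iteration 5: no outgoing edges from {parse}; recursion stops.
SUM(dist) = 0 + 1 + 1 + 1 + 2 + 2 + 2 + 3 + 3 + 4 = 19.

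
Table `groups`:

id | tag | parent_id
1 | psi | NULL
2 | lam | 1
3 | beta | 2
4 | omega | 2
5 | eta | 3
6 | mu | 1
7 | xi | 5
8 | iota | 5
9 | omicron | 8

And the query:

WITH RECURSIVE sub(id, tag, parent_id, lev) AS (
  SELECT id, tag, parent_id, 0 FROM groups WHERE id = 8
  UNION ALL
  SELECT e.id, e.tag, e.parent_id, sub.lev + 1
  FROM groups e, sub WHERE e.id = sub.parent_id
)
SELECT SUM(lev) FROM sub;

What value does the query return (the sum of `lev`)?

Base: id=8 (iota), parent_id=5, lev 0.
Iteration 1: join on id=5 -> eta (id 5, parent_id=3, lev 1).
Iteration 2: join on id=3 -> beta (id 3, parent_id=2, lev 2).
Iteration 3: join on id=2 -> lam (id 2, parent_id=1, lev 3).
Iteration 4: join on id=1 -> psi (id 1, parent_id=NULL, lev 4).
Iteration 5: parent_id is NULL; no match; recursion stops.
SUM(lev) = 0 + 1 + 2 + 3 + 4 = 10.

10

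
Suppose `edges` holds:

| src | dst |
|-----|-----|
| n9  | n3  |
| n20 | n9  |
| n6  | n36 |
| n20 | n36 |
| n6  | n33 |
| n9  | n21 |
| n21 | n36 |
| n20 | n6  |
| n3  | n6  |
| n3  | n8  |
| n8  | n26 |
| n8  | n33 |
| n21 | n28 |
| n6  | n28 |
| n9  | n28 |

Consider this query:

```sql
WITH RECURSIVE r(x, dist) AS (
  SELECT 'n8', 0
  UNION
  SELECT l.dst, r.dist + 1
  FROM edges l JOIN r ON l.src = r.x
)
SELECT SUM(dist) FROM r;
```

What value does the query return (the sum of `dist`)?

2

Base: (n8, dist=0).
Iteration 1: edges from {n8} -> (n26, dist=1), (n33, dist=1).
Iteration 2: no outgoing edges from {n26,n33}; recursion stops.
SUM(dist) = 0 + 1 + 1 = 2.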